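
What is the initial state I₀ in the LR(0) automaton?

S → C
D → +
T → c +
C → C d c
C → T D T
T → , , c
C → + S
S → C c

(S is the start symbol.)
First, augment the grammar with S' → S
I₀ = CLOSURE({ [S' → . S] }):
  [S' → . S] has the dot before S: add [S → . C], [S → . C c]
  [S → . C] has the dot before C: add [C → . C d c], [C → . T D T], [C → . + S]
  [C → . T D T] has the dot before T: add [T → . c +], [T → . , , c]
No further items can be added.

I₀ = { [C → . + S], [C → . C d c], [C → . T D T], [S → . C c], [S → . C], [S' → . S], [T → . , , c], [T → . c +] }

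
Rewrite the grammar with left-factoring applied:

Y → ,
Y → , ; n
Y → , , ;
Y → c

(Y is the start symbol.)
Y → , Y'
Y' → ε
Y' → ; n
Y' → , ;
Y → c

Left-factoring transforms A → αβ₁ | αβ₂ into A → αA' and A' → β₁ | β₂
(α is the longest common prefix among the alternatives). Repeat until
no nonterminal has two alternatives with a common prefix.

Round 1: Y has alternatives sharing prefix ','. Introduce Y': Y → , Y'
  Add: Y' → ε
  Add: Y' → ; n
  Add: Y' → , ;

No remaining common prefixes — done.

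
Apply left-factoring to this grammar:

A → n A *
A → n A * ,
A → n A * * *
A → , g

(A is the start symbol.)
A → n A * A'
A' → ε
A' → ,
A' → * *
A → , g

Left-factoring transforms A → αβ₁ | αβ₂ into A → αA' and A' → β₁ | β₂
(α is the longest common prefix among the alternatives). Repeat until
no nonterminal has two alternatives with a common prefix.

Round 1: A has alternatives sharing prefix 'n A *'. Introduce A': A → n A * A'
  Add: A' → ε
  Add: A' → ,
  Add: A' → * *

No remaining common prefixes — done.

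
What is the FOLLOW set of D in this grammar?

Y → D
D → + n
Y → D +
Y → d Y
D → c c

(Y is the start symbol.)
To compute FOLLOW(D), find every occurrence of D on a right-hand side N → α D β: add FIRST(β) \ {ε}, and if β is empty or nullable also add FOLLOW(N). Iterate to a fixed point.

In Y → D: D is at the end, add FOLLOW(Y)
In Y → D +: D is followed by '+', add FIRST('+') \ {ε} = { '+' }

The FOLLOW sets referred to above (computed the same way, to a fixed point):
  FOLLOW(Y) = { $ }

Taking the union: FOLLOW(D) = { $, '+' }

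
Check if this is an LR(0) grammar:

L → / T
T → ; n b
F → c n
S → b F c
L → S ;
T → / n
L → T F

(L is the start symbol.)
Yes, the grammar is LR(0)

Augment with L' → L and build the canonical LR(0) collection (I0 = CLOSURE({[L' → . L]}), then GOTO on every symbol after a dot until no new states appear). It has 18 states:
  I0: { [L → . / T], [L → . S ;], [L → . T F], [L' → . L], [S → . b F c], [T → . / n], [T → . ; n b] }  — shift
  I1: { [L → / . T], [T → . / n], [T → . ; n b], [T → / . n] }  — shift
  I2: { [T → ; . n b] }  — shift
  I3: { [L' → L .] }  — accept
  I4: { [L → S . ;] }  — shift
  I5: { [F → . c n], [L → T . F] }  — shift
  I6: { [F → . c n], [S → b . F c] }  — shift
  I7: { [S → b F . c] }  — shift
  I8: { [F → c . n] }  — shift
  I9: { [F → c n .] }  — reduce
  I10: { [S → b F c .] }  — reduce
  I11: { [L → T F .] }  — reduce
  I12: { [L → S ; .] }  — reduce
  I13: { [T → ; n . b] }  — shift
  I14: { [T → ; n b .] }  — reduce
  I15: { [T → / . n] }  — shift
  I16: { [L → / T .] }  — reduce
  I17: { [T → / n .] }  — reduce

Every state is either a pure shift/goto state or contains exactly one complete item and nothing to shift — no conflicts. The grammar is LR(0).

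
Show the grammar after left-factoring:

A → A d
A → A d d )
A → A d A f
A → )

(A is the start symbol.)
Left-factoring transforms A → αβ₁ | αβ₂ into A → αA' and A' → β₁ | β₂
(α is the longest common prefix among the alternatives). Repeat until
no nonterminal has two alternatives with a common prefix.

Round 1: A has alternatives sharing prefix 'A d'. Introduce A': A → A d A'
  Add: A' → ε
  Add: A' → d )
  Add: A' → A f

No remaining common prefixes — done.

Resulting grammar:
A → A d A'
A' → ε
A' → d )
A' → A f
A → )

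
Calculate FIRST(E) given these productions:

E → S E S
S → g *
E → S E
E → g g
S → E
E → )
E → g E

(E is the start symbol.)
FIRST sets of the other non-terminals involved (by the same procedure, iterated to a fixed point):
  FIRST(S) = { ')', 'g' }

From E → S E S:
  - S is a non-terminal: add FIRST(S) \ {ε} = { ')', 'g' }
    S is not nullable, so stop
From E → S E:
  - S is a non-terminal: add FIRST(S) \ {ε} = { ')', 'g' }
    S is not nullable, so stop
From E → g g:
  - g is a terminal: add 'g' and stop
From E → ):
  - ')' is a terminal: add ')' and stop
From E → g E:
  - g is a terminal: add 'g' and stop

Collecting: FIRST(E) = { ')', 'g' }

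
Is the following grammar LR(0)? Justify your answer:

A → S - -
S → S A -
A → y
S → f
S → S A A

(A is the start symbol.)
Yes, the grammar is LR(0)

A grammar is LR(0) if no state in the canonical LR(0) collection has:
  - both a shift item (dot before a terminal) and a complete item (shift-reduce conflict), or
  - two or more complete items (reduce-reduce conflict; the accept item [A' → A .] counts as a complete item here).

Augment with A' → A and build the canonical LR(0) collection (I0 = CLOSURE({[A' → . A]}), then GOTO on every symbol after a dot until no new states appear). It has 10 states:
  I0: { [A → . S - -], [A → . y], [A' → . A], [S → . S A -], [S → . S A A], [S → . f] }  — shift
  I1: { [A' → A .] }  — accept
  I2: { [A → . S - -], [A → . y], [A → S . - -], [S → . S A -], [S → . S A A], [S → . f], [S → S . A -], [S → S . A A] }  — shift
  I3: { [S → f .] }  — reduce
  I4: { [A → y .] }  — reduce
  I5: { [A → S - . -] }  — shift
  I6: { [A → . S - -], [A → . y], [S → . S A -], [S → . S A A], [S → . f], [S → S A . -], [S → S A . A] }  — shift
  I7: { [S → S A - .] }  — reduce
  I8: { [S → S A A .] }  — reduce
  I9: { [A → S - - .] }  — reduce

Every state is either a pure shift/goto state or contains exactly one complete item and nothing to shift — no conflicts. The grammar is LR(0).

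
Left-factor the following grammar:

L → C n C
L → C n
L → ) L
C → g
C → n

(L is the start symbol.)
Left-factoring transforms A → αβ₁ | αβ₂ into A → αA' and A' → β₁ | β₂
(α is the longest common prefix among the alternatives). Repeat until
no nonterminal has two alternatives with a common prefix.

Round 1: L has alternatives sharing prefix 'C n'. Introduce L': L → C n L'
  Add: L' → C
  Add: L' → ε

No remaining common prefixes — done.

Resulting grammar:
L → C n L'
L' → C
L' → ε
L → ) L
C → g
C → n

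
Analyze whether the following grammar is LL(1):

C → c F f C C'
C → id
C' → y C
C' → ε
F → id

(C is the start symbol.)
No. Predict set conflict for C': { 'y' }

A grammar is LL(1) if for each non-terminal N with multiple productions, the predict sets of those productions are pairwise disjoint, where PREDICT(N → α) = (FIRST(α) \ {ε}) ∪ (FOLLOW(N) if α ⇒* ε).

Relevant sets:
  FOLLOW(C') = { $, 'y' }

For C:
  PREDICT(C → c F f C C') = { 'c' }
  PREDICT(C → id) = { 'id' }
For C':
  PREDICT(C' → y C) = { 'y' }
  PREDICT(C' → ε) = { $, 'y' }
F has a single production, so nothing to check there.

Conflict found: Predict set conflict for C': { 'y' }
The grammar is NOT LL(1).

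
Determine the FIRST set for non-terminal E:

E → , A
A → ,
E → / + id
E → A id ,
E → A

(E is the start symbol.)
{ ',', '/' }

To compute FIRST(E), examine every production with E on the left-hand side, reading each right-hand side left to right until a non-nullable symbol is reached.

FIRST sets of the other non-terminals involved (by the same procedure, iterated to a fixed point):
  FIRST(A) = { ',' }

From E → , A:
  - ',' is a terminal: add ',' and stop
From E → / + id:
  - '/' is a terminal: add '/' and stop
From E → A id ,:
  - A is a non-terminal: add FIRST(A) \ {ε} = { ',' }
    A is not nullable, so stop
From E → A:
  - A is a non-terminal: add FIRST(A) \ {ε} = { ',' }
    A is not nullable, so stop

Collecting: FIRST(E) = { ',', '/' }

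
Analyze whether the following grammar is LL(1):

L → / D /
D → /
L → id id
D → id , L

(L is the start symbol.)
Yes, the grammar is LL(1).

A grammar is LL(1) if for each non-terminal N with multiple productions, the predict sets of those productions are pairwise disjoint, where PREDICT(N → α) = (FIRST(α) \ {ε}) ∪ (FOLLOW(N) if α ⇒* ε).

For L:
  PREDICT(L → '/' D '/') = { '/' }
  PREDICT(L → id id) = { 'id' }
For D:
  PREDICT(D → '/') = { '/' }
  PREDICT(D → id ',' L) = { 'id' }

All predict sets are disjoint. The grammar IS LL(1).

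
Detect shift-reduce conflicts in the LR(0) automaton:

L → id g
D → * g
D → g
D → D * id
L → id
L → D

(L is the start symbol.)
A shift-reduce conflict occurs when an LR(0) state has both:
  - a complete (reduce) item [A → α .] (dot at the end), and
  - a shift item [B → β . c γ] (dot before a terminal).

Augment with L' → L and build the canonical LR(0) collection (I0 = CLOSURE({[L' → . L]}), then GOTO on every symbol after a dot until no new states appear). It has 10 states:
  I0: { [D → . * g], [D → . D * id], [D → . g], [L → . D], [L → . id g], [L → . id], [L' → . L] }  — shift
  I1: { [D → * . g] }  — shift
  I2: { [D → D . * id], [L → D .] }  — shift, reduce
  I3: { [L' → L .] }  — accept
  I4: { [D → g .] }  — reduce
  I5: { [L → id . g], [L → id .] }  — shift, reduce
  I6: { [L → id g .] }  — reduce
  I7: { [D → D * . id] }  — shift
  I8: { [D → D * id .] }  — reduce
  I9: { [D → * g .] }  — reduce

I2 contains reduce item [L → D .] and shift item [D → D . * id] — shift-reduce conflict.
I5 contains reduce item [L → id .] and shift item [L → id . g] — shift-reduce conflict.

Answer: Yes — I2: [L → D .] vs [D → D . * id]; I5: [L → id .] vs [L → id . g]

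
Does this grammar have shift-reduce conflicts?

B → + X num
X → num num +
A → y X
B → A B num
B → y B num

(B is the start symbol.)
No shift-reduce conflicts

A shift-reduce conflict occurs when an LR(0) state has both:
  - a complete (reduce) item [A → α .] (dot at the end), and
  - a shift item [B → β . c γ] (dot before a terminal).

Augment with B' → B and build the canonical LR(0) collection (I0 = CLOSURE({[B' → . B]}), then GOTO on every symbol after a dot until no new states appear). It has 15 states:
  I0: { [A → . y X], [B → . + X num], [B → . A B num], [B → . y B num], [B' → . B] }  — shift
  I1: { [B → + . X num], [X → . num num +] }  — shift
  I2: { [A → . y X], [B → . + X num], [B → . A B num], [B → . y B num], [B → A . B num] }  — shift
  I3: { [B' → B .] }  — accept
  I4: { [A → . y X], [A → y . X], [B → . + X num], [B → . A B num], [B → . y B num], [B → y . B num], [X → . num num +] }  — shift
  I5: { [B → y B . num] }  — shift
  I6: { [A → y X .] }  — reduce
  I7: { [X → num . num +] }  — shift
  I8: { [X → num num . +] }  — shift
  I9: { [X → num num + .] }  — reduce
  I10: { [B → y B num .] }  — reduce
  I11: { [B → A B . num] }  — shift
  I12: { [B → A B num .] }  — reduce
  I13: { [B → + X . num] }  — shift
  I14: { [B → + X num .] }  — reduce

No state contains both a complete item and a shift item.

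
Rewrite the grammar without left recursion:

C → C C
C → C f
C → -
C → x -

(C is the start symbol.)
C is directly left-recursive. The standard transformation for
  A → A α₁ | ... | A α_m | β₁ | ... | β_n
is
  A  → β₁ A' | ... | β_n A'
  A' → α₁ A' | ... | α_m A' | ε

C → - becomes C → - C'
C → x - becomes C → x - C'
C → C C becomes C' → C C'
C → C f becomes C' → f C'
Add C' → ε

Resulting grammar:
C → - C'
C → x - C'
C' → C C'
C' → f C'
C' → ε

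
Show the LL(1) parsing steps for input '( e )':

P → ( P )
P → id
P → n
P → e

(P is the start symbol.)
LL(1) parsing maintains a stack (initially the start symbol over $) and the input. At each step: if the stack top is a terminal, match it against the current input token; if it is a non-terminal N, replace it with the RHS of M[N, lookahead] (the unique production whose predict set contains the lookahead).

Stack is shown with the top on the left.

Stack    Input    Action
------------------------
P $      ( e ) $  output P → ( P )
( P ) $  ( e ) $  match '('
P ) $    e ) $    output P → e
e ) $    e ) $    match 'e'
) $      ) $      match ')'
$        $        accept

The string is accepted.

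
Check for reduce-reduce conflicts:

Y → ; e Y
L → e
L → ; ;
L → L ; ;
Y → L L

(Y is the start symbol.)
Augment with Y' → Y and build the canonical LR(0) collection (I0 = CLOSURE({[Y' → . Y]}), then GOTO on every symbol after a dot until no new states appear). It has 13 states:
  I0: { [L → . ; ;], [L → . L ; ;], [L → . e], [Y → . ; e Y], [Y → . L L], [Y' → . Y] }  — shift
  I1: { [L → ; . ;], [Y → ; . e Y] }  — shift
  I2: { [L → . ; ;], [L → . L ; ;], [L → . e], [L → L . ; ;], [Y → L . L] }  — shift
  I3: { [Y' → Y .] }  — accept
  I4: { [L → e .] }  — reduce
  I5: { [L → ; . ;], [L → L ; . ;] }  — shift
  I6: { [L → L . ; ;], [Y → L L .] }  — shift, reduce
  I7: { [L → L ; . ;] }  — shift
  I8: { [L → L ; ; .] }  — reduce
  I9: { [L → ; ; .], [L → L ; ; .] }  — 2 reduces
  I10: { [L → ; ; .] }  — reduce
  I11: { [L → . ; ;], [L → . L ; ;], [L → . e], [Y → . ; e Y], [Y → . L L], [Y → ; e . Y] }  — shift
  I12: { [Y → ; e Y .] }  — reduce

I9 contains complete items [L → ; ; .], [L → L ; ; .] — reduce-reduce conflict.

Answer: Yes — I9: [L → ; ; .] vs [L → L ; ; .]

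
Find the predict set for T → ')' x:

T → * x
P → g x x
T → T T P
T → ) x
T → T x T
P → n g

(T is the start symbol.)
{ ')' }

PREDICT(T → ')' x) = (FIRST(RHS) \ {ε}) ∪ (FOLLOW(T) if ε ∈ FIRST(RHS), i.e. RHS ⇒* ε)
FIRST(')' x) = { ')' }
ε ∉ FIRST(')' x), so FOLLOW(T) is not added.
PREDICT(T → ')' x) = { ')' }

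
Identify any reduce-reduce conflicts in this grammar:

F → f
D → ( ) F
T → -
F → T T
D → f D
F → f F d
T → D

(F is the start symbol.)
A reduce-reduce conflict occurs when an LR(0) state has two complete items [A → α .] and [B → β .] — both call for a reduction, and with no lookahead the parser cannot choose between them.

Augment with F' → F and build the canonical LR(0) collection (I0 = CLOSURE({[F' → . F]}), then GOTO on every symbol after a dot until no new states appear). It has 15 states:
  I0: { [D → . ( ) F], [D → . f D], [F → . T T], [F → . f F d], [F → . f], [F' → . F], [T → . -], [T → . D] }  — shift
  I1: { [D → ( . ) F] }  — shift
  I2: { [T → - .] }  — reduce
  I3: { [T → D .] }  — reduce
  I4: { [F' → F .] }  — accept
  I5: { [D → . ( ) F], [D → . f D], [F → T . T], [T → . -], [T → . D] }  — shift
  I6: { [D → . ( ) F], [D → . f D], [D → f . D], [F → . T T], [F → . f F d], [F → . f], [F → f . F d], [F → f .], [T → . -], [T → . D] }  — shift, reduce
  I7: { [D → f D .], [T → D .] }  — 2 reduces
  I8: { [F → f F . d] }  — shift
  I9: { [F → f F d .] }  — reduce
  I10: { [F → T T .] }  — reduce
  I11: { [D → . ( ) F], [D → . f D], [D → f . D] }  — shift
  I12: { [D → f D .] }  — reduce
  I13: { [D → ( ) . F], [D → . ( ) F], [D → . f D], [F → . T T], [F → . f F d], [F → . f], [T → . -], [T → . D] }  — shift
  I14: { [D → ( ) F .] }  — reduce

I7 contains complete items [D → f D .], [T → D .] — reduce-reduce conflict.

Answer: Yes — I7: [D → f D .] vs [T → D .]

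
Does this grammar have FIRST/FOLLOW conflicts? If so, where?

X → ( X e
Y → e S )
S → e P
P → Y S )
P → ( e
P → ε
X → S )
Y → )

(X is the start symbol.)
A FIRST/FOLLOW conflict occurs when a non-terminal N has a nullable alternative N → β (β ⇒* ε) and another alternative N → α with FIRST(α) ∩ FOLLOW(N) ≠ ∅: on such a lookahead the parser cannot decide between expanding α and letting N vanish via β.

Nullable non-terminals: P.
FIRST sets used below: FIRST(Y) = { ')', 'e' }

P: nullable alternative(s) P → ε; FOLLOW(P) = { ')' }
  P → Y S ): FIRST \ {ε} = { ')', 'e' } — overlaps FOLLOW(P) on { ')' }: CONFLICT
  P → ( e: FIRST \ {ε} = { '(' } — disjoint from FOLLOW(P)
  P → ε: FIRST \ {ε} = { } — this is the only nullable alternative, skip

S, X, Y have no nullable alternative, so no FIRST/FOLLOW check is needed there.

So the grammar has 1 FIRST/FOLLOW conflict (marked CONFLICT above).

Answer: Yes. P → Y S ')' with FOLLOW(P) on { ')' }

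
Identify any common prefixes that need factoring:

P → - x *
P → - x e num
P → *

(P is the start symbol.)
Left-factoring is needed when two productions for the same non-terminal
share a common prefix on the right-hand side.

Productions for P:
  P → - x *
  P → - x e num
  P → *

Found common prefix '- x' in productions for P

Answer: Yes, P has productions with common prefix '- x'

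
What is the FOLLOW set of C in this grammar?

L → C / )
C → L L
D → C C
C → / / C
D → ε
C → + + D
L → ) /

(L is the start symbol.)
{ ')', '+', '/' }

To compute FOLLOW(C), find every occurrence of C on a right-hand side N → α C β: add FIRST(β) \ {ε}, and if β is empty or nullable also add FOLLOW(N). Iterate to a fixed point.

In L → C / ): C is followed by '/' ')', add FIRST('/' ')') \ {ε} = { '/' }
In D → C C: C is followed by C, add FIRST(C) \ {ε} = { ')', '+', '/' }
In D → C C: C is at the end, add FOLLOW(D)
In C → / / C: C is at the end; this adds FOLLOW(C) to itself — nothing new

The FOLLOW sets referred to above (computed the same way, to a fixed point):
  FOLLOW(D) = { ')', '+', '/' }

Taking the union: FOLLOW(C) = { ')', '+', '/' }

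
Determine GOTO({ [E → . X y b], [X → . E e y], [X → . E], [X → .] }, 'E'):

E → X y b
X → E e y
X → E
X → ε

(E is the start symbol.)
{ [X → E . e y], [X → E .] }

GOTO(I, 'E') = CLOSURE({ [A → αX.β] : [A → α.Xβ] ∈ I, X = 'E' })

Items with dot before 'E', with the dot advanced:
  [X → . E] → [X → E .]
  [X → . E e y] → [X → E . e y]
Closure adds nothing (no advanced item has the dot before a non-terminal).

GOTO = { [X → E . e y], [X → E .] }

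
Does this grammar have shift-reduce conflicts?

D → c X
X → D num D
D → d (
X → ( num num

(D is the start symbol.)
A shift-reduce conflict occurs when an LR(0) state has both:
  - a complete (reduce) item [A → α .] (dot at the end), and
  - a shift item [B → β . c γ] (dot before a terminal).

Augment with D' → D and build the canonical LR(0) collection (I0 = CLOSURE({[D' → . D]}), then GOTO on every symbol after a dot until no new states appear). It has 12 states:
  I0: { [D → . c X], [D → . d (], [D' → . D] }  — shift
  I1: { [D' → D .] }  — accept
  I2: { [D → . c X], [D → . d (], [D → c . X], [X → . ( num num], [X → . D num D] }  — shift
  I3: { [D → d . (] }  — shift
  I4: { [D → d ( .] }  — reduce
  I5: { [X → ( . num num] }  — shift
  I6: { [X → D . num D] }  — shift
  I7: { [D → c X .] }  — reduce
  I8: { [D → . c X], [D → . d (], [X → D num . D] }  — shift
  I9: { [X → D num D .] }  — reduce
  I10: { [X → ( num . num] }  — shift
  I11: { [X → ( num num .] }  — reduce

No state contains both a complete item and a shift item.

Answer: No shift-reduce conflicts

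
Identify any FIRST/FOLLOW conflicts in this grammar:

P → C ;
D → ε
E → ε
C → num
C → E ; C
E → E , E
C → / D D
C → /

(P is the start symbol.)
Yes. E → E ',' E with FOLLOW(E) on { ',' }

Nullable non-terminals: D, E.
FIRST sets used below: FIRST(E) = { ',', ε }
D has a nullable alternative but only one production, so nothing to check.

E: nullable alternative(s) E → ε; FOLLOW(E) = { ',', ';' }
  E → ε: FIRST \ {ε} = { } — this is the only nullable alternative, skip
  E → E , E: FIRST \ {ε} = { ',' } — overlaps FOLLOW(E) on { ',' }: CONFLICT

C, P have no nullable alternative, so no FIRST/FOLLOW check is needed there.

So the grammar has 1 FIRST/FOLLOW conflict (marked CONFLICT above).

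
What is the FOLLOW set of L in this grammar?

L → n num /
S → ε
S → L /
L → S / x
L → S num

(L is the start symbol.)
{ $, '/' }

To compute FOLLOW(L), find every occurrence of L on a right-hand side N → α L β: add FIRST(β) \ {ε}, and if β is empty or nullable also add FOLLOW(N). Iterate to a fixed point.

L is the start symbol, so $ ∈ FOLLOW(L).
In S → L /: L is followed by '/', add FIRST('/') \ {ε} = { '/' }

Taking the union: FOLLOW(L) = { $, '/' }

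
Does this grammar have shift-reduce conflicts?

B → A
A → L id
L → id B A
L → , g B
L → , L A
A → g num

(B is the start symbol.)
No shift-reduce conflicts

A shift-reduce conflict occurs when an LR(0) state has both:
  - a complete (reduce) item [A → α .] (dot at the end), and
  - a shift item [B → β . c γ] (dot before a terminal).

Augment with B' → B and build the canonical LR(0) collection (I0 = CLOSURE({[B' → . B]}), then GOTO on every symbol after a dot until no new states appear). It has 15 states:
  I0: { [A → . L id], [A → . g num], [B → . A], [B' → . B], [L → . , L A], [L → . , g B], [L → . id B A] }  — shift
  I1: { [L → , . L A], [L → , . g B], [L → . , L A], [L → . , g B], [L → . id B A] }  — shift
  I2: { [B → A .] }  — reduce
  I3: { [B' → B .] }  — accept
  I4: { [A → L . id] }  — shift
  I5: { [A → g . num] }  — shift
  I6: { [A → . L id], [A → . g num], [B → . A], [L → . , L A], [L → . , g B], [L → . id B A], [L → id . B A] }  — shift
  I7: { [A → . L id], [A → . g num], [L → . , L A], [L → . , g B], [L → . id B A], [L → id B . A] }  — shift
  I8: { [L → id B A .] }  — reduce
  I9: { [A → g num .] }  — reduce
  I10: { [A → L id .] }  — reduce
  I11: { [A → . L id], [A → . g num], [L → , L . A], [L → . , L A], [L → . , g B], [L → . id B A] }  — shift
  I12: { [A → . L id], [A → . g num], [B → . A], [L → , g . B], [L → . , L A], [L → . , g B], [L → . id B A] }  — shift
  I13: { [L → , g B .] }  — reduce
  I14: { [L → , L A .] }  — reduce

No state contains both a complete item and a shift item.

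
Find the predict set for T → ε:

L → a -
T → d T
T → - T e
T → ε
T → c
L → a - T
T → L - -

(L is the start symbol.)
PREDICT(T → ε) = (FIRST(RHS) \ {ε}) ∪ (FOLLOW(T) if ε ∈ FIRST(RHS), i.e. RHS ⇒* ε)
The right-hand side is ε (FIRST(ε) = { ε }), so the predict set is FOLLOW(T) = { $, '-', 'e' }
PREDICT(T → ε) = { $, '-', 'e' }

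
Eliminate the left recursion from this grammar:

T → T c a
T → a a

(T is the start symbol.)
T → a a T'
T' → c a T'
T' → ε

T is directly left-recursive. The standard transformation for
  A → A α₁ | ... | A α_m | β₁ | ... | β_n
is
  A  → β₁ A' | ... | β_n A'
  A' → α₁ A' | ... | α_m A' | ε

T → a a becomes T → a a T'
T → T c a becomes T' → c a T'
Add T' → ε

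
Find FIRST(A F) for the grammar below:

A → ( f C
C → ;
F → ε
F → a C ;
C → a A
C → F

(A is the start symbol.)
FIRST sets of the non-terminals involved (from the grammar, by fixed-point iteration):
  FIRST(A) = { '(' }

To compute FIRST(A F), process the symbols left to right:
Symbol A is a non-terminal. Add FIRST(A) \ {ε} = { '(' }
A is not nullable (ε ∉ FIRST(A)), so stop here.
FIRST(A F) = { '(' }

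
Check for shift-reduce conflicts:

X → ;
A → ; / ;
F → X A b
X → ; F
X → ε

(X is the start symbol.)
A shift-reduce conflict occurs when an LR(0) state has both:
  - a complete (reduce) item [A → α .] (dot at the end), and
  - a shift item [B → β . c γ] (dot before a terminal).

Augment with X' → X and build the canonical LR(0) collection (I0 = CLOSURE({[X' → . X]}), then GOTO on every symbol after a dot until no new states appear). It has 10 states:
  I0: { [X → . ; F], [X → . ;], [X → .], [X' → . X] }  — shift, reduce
  I1: { [F → . X A b], [X → . ; F], [X → . ;], [X → .], [X → ; . F], [X → ; .] }  — shift, 2 reduces
  I2: { [X' → X .] }  — accept
  I3: { [X → ; F .] }  — reduce
  I4: { [A → . ; / ;], [F → X . A b] }  — shift
  I5: { [A → ; . / ;] }  — shift
  I6: { [F → X A . b] }  — shift
  I7: { [F → X A b .] }  — reduce
  I8: { [A → ; / . ;] }  — shift
  I9: { [A → ; / ; .] }  — reduce

I0 contains reduce item [X → .] and shift items [X → . ;], [X → . ; F] — shift-reduce conflict.
I1 contains reduce items [X → .], [X → ; .] and shift items [X → . ;], [X → . ; F] — shift-reduce conflict.

Answer: Yes — I0: [X → .] vs [X → . ;]; I1: [X → .] vs [X → . ;]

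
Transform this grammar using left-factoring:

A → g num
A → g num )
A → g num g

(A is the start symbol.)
Left-factoring transforms A → αβ₁ | αβ₂ into A → αA' and A' → β₁ | β₂
(α is the longest common prefix among the alternatives). Repeat until
no nonterminal has two alternatives with a common prefix.

Round 1: A has alternatives sharing prefix 'g num'. Introduce A': A → g num A'
  Add: A' → ε
  Add: A' → )
  Add: A' → g

No remaining common prefixes — done.

Resulting grammar:
A → g num A'
A' → ε
A' → )
A' → g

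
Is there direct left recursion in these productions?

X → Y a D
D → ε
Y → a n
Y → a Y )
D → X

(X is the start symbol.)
Direct left recursion occurs when N → N α for some non-terminal N (the right-hand side begins with the left-hand side itself).

X → Y a D: starts with Y
D → ε: starts with ε
Y → a n: starts with a
Y → a Y ): starts with a
D → X: starts with X

No direct left recursion found.

Answer: No direct left recursion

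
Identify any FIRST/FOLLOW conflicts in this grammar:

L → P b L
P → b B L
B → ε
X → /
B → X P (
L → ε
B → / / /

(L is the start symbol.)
Nullable non-terminals: B, L.
FIRST sets used below: FIRST(X) = { '/' }, FIRST(P) = { 'b' }

B: nullable alternative(s) B → ε; FOLLOW(B) = { '(', 'b' }
  B → ε: FIRST \ {ε} = { } — this is the only nullable alternative, skip
  B → X P (: FIRST \ {ε} = { '/' } — disjoint from FOLLOW(B)
  B → / / /: FIRST \ {ε} = { '/' } — disjoint from FOLLOW(B)

L: nullable alternative(s) L → ε; FOLLOW(L) = { $, '(', 'b' }
  L → P b L: FIRST \ {ε} = { 'b' } — overlaps FOLLOW(L) on { 'b' }: CONFLICT
  L → ε: FIRST \ {ε} = { } — this is the only nullable alternative, skip

P, X have no nullable alternative, so no FIRST/FOLLOW check is needed there.

So the grammar has 1 FIRST/FOLLOW conflict (marked CONFLICT above).

Answer: Yes. L → P b L with FOLLOW(L) on { 'b' }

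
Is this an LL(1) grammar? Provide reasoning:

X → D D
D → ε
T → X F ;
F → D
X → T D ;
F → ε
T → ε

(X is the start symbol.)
No. Predict set conflict for X: { ';' }

Relevant sets:
  FIRST(D) = { ε }
  FIRST(T) = { ';', ε }
  FIRST(X) = { ';', ε }
  FIRST(F) = { ε }
  FOLLOW(X) = { $, ';' }
  FOLLOW(T) = { ';' }
  FOLLOW(F) = { ';' }

For X:
  PREDICT(X → D D) = { $, ';' }
  PREDICT(X → T D ';') = { ';' }
For T:
  PREDICT(T → X F ';') = { ';' }
  PREDICT(T → ε) = { ';' }
For F:
  PREDICT(F → D) = { ';' }
  PREDICT(F → ε) = { ';' }
D has a single production, so nothing to check there.

Conflict found: Predict set conflict for X: { ';' }
The grammar is NOT LL(1).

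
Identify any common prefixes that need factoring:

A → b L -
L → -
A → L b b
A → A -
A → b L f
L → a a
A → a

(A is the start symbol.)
Left-factoring is needed when two productions for the same non-terminal
share a common prefix on the right-hand side.

Productions for A:
  A → b L -
  A → L b b
  A → A -
  A → b L f
  A → a
Productions for L:
  L → -
  L → a a

Found common prefix 'b L' in productions for A

Answer: Yes, A has productions with common prefix 'b L'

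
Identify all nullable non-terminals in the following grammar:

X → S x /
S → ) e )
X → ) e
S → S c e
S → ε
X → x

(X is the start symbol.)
A non-terminal is nullable if it can derive ε (the empty string): either it has an ε-production, or it has a production whose right-hand side consists entirely of nullable non-terminals.

ε-productions: S → ε
So S is immediately nullable.
No further non-terminal can be added: every production for the remaining non-terminals contains a terminal or a non-nullable non-terminal.
Nullable = { 'S' }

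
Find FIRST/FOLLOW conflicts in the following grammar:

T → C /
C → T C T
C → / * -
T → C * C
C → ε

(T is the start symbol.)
A FIRST/FOLLOW conflict occurs when a non-terminal N has a nullable alternative N → β (β ⇒* ε) and another alternative N → α with FIRST(α) ∩ FOLLOW(N) ≠ ∅: on such a lookahead the parser cannot decide between expanding α and letting N vanish via β.

Nullable non-terminals: C.
FIRST sets used below: FIRST(T) = { '*', '/' }

C: nullable alternative(s) C → ε; FOLLOW(C) = { $, '*', '/' }
  C → T C T: FIRST \ {ε} = { '*', '/' } — overlaps FOLLOW(C) on { '*', '/' }: CONFLICT
  C → / * -: FIRST \ {ε} = { '/' } — overlaps FOLLOW(C) on { '/' }: CONFLICT
  C → ε: FIRST \ {ε} = { } — this is the only nullable alternative, skip

T has no nullable alternative, so no FIRST/FOLLOW check is needed there.

So the grammar has 2 FIRST/FOLLOW conflicts (marked CONFLICT above).

Answer: Yes. C → T C T with FOLLOW(C) on { '*', '/' }; C → '/' '*' '-' with FOLLOW(C) on { '/' }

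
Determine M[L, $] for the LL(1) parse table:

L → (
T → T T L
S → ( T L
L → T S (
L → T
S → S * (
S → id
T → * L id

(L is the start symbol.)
To find M[L, $], we find productions for L where $ is in the predict set (PREDICT(N → α) = (FIRST(α) \ {ε}) ∪ (FOLLOW(N) if α ⇒* ε)).

Relevant sets:
  FIRST(T) = { '*' }

L → (: PREDICT = { '(' }
L → T S (: PREDICT = { '*' }
L → T: PREDICT = { '*' }

M[L, $] is empty (no production applies)

Answer: Empty (error entry)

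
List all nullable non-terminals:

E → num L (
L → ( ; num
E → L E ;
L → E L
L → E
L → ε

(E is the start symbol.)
{ 'L' }

A non-terminal is nullable if it can derive ε (the empty string): either it has an ε-production, or it has a production whose right-hand side consists entirely of nullable non-terminals.

ε-productions: L → ε
So L is immediately nullable.
No further non-terminal can be added: every production for the remaining non-terminals contains a terminal or a non-nullable non-terminal.
Nullable = { 'L' }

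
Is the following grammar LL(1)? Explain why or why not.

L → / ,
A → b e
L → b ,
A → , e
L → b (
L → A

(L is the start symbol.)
A grammar is LL(1) if for each non-terminal N with multiple productions, the predict sets of those productions are pairwise disjoint, where PREDICT(N → α) = (FIRST(α) \ {ε}) ∪ (FOLLOW(N) if α ⇒* ε).

Relevant sets:
  FIRST(A) = { ',', 'b' }

For L:
  PREDICT(L → '/' ',') = { '/' }
  PREDICT(L → b ',') = { 'b' }
  PREDICT(L → b '(') = { 'b' }
  PREDICT(L → A) = { ',', 'b' }
For A:
  PREDICT(A → b e) = { 'b' }
  PREDICT(A → ',' e) = { ',' }

Conflict found: Predict set conflict for L: { 'b' }
The grammar is NOT LL(1).

Answer: No. Predict set conflict for L: { 'b' }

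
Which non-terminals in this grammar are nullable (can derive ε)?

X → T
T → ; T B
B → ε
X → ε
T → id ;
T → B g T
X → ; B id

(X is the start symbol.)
{ 'B', 'X' }

A non-terminal is nullable if it can derive ε (the empty string): either it has an ε-production, or it has a production whose right-hand side consists entirely of nullable non-terminals.

ε-productions: B → ε, X → ε
So B, X are immediately nullable.
No further non-terminal can be added: every production for the remaining non-terminals contains a terminal or a non-nullable non-terminal.
Nullable = { 'B', 'X' }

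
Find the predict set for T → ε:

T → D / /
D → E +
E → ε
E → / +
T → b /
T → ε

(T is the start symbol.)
PREDICT(T → ε) = (FIRST(RHS) \ {ε}) ∪ (FOLLOW(T) if ε ∈ FIRST(RHS), i.e. RHS ⇒* ε)
The right-hand side is ε (FIRST(ε) = { ε }), so the predict set is FOLLOW(T) = { $ }
PREDICT(T → ε) = { $ }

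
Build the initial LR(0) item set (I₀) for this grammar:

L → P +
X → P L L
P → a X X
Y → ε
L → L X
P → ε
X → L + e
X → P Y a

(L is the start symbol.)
{ [L → . L X], [L → . P +], [L' → . L], [P → . a X X], [P → .] }

First, augment the grammar with L' → L
I₀ = CLOSURE({ [L' → . L] }):
  [L' → . L] has the dot before L: add [L → . P +], [L → . L X]
  [L → . P +] has the dot before P: add [P → . a X X], [P → .]
No further items can be added.

I₀ = { [L → . L X], [L → . P +], [L' → . L], [P → . a X X], [P → .] }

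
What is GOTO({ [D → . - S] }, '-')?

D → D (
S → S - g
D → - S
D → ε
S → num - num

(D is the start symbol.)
{ [D → - . S], [S → . S - g], [S → . num - num] }

GOTO(I, '-') = CLOSURE({ [A → αX.β] : [A → α.Xβ] ∈ I, X = '-' })

Items with dot before '-', with the dot advanced:
  [D → . - S] → [D → - . S]
Closure of the advanced items:
  [D → - . S] has the dot before S: add [S → . S - g], [S → . num - num]

GOTO = { [D → - . S], [S → . S - g], [S → . num - num] }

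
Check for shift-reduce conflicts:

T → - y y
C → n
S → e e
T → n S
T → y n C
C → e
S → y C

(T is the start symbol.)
A shift-reduce conflict occurs when an LR(0) state has both:
  - a complete (reduce) item [A → α .] (dot at the end), and
  - a shift item [B → β . c γ] (dot before a terminal).

Augment with T' → T and build the canonical LR(0) collection (I0 = CLOSURE({[T' → . T]}), then GOTO on every symbol after a dot until no new states appear). It has 16 states:
  I0: { [T → . - y y], [T → . n S], [T → . y n C], [T' → . T] }  — shift
  I1: { [T → - . y y] }  — shift
  I2: { [T' → T .] }  — accept
  I3: { [S → . e e], [S → . y C], [T → n . S] }  — shift
  I4: { [T → y . n C] }  — shift
  I5: { [C → . e], [C → . n], [T → y n . C] }  — shift
  I6: { [T → y n C .] }  — reduce
  I7: { [C → e .] }  — reduce
  I8: { [C → n .] }  — reduce
  I9: { [T → n S .] }  — reduce
  I10: { [S → e . e] }  — shift
  I11: { [C → . e], [C → . n], [S → y . C] }  — shift
  I12: { [S → y C .] }  — reduce
  I13: { [S → e e .] }  — reduce
  I14: { [T → - y . y] }  — shift
  I15: { [T → - y y .] }  — reduce

No state contains both a complete item and a shift item.

Answer: No shift-reduce conflicts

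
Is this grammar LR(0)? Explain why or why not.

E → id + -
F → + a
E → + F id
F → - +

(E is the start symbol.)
Yes, the grammar is LR(0)

Augment with E' → E and build the canonical LR(0) collection (I0 = CLOSURE({[E' → . E]}), then GOTO on every symbol after a dot until no new states appear). It has 12 states:
  I0: { [E → . + F id], [E → . id + -], [E' → . E] }  — shift
  I1: { [E → + . F id], [F → . + a], [F → . - +] }  — shift
  I2: { [E' → E .] }  — accept
  I3: { [E → id . + -] }  — shift
  I4: { [E → id + . -] }  — shift
  I5: { [E → id + - .] }  — reduce
  I6: { [F → + . a] }  — shift
  I7: { [F → - . +] }  — shift
  I8: { [E → + F . id] }  — shift
  I9: { [E → + F id .] }  — reduce
  I10: { [F → - + .] }  — reduce
  I11: { [F → + a .] }  — reduce

Every state is either a pure shift/goto state or contains exactly one complete item and nothing to shift — no conflicts. The grammar is LR(0).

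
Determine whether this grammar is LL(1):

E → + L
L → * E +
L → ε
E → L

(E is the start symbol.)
No. Predict set conflict for E: { '+' }

Relevant sets:
  FIRST(L) = { '*', ε }
  FOLLOW(E) = { $, '+' }
  FOLLOW(L) = { $, '+' }

For E:
  PREDICT(E → '+' L) = { '+' }
  PREDICT(E → L) = { $, '*', '+' }
For L:
  PREDICT(L → '*' E '+') = { '*' }
  PREDICT(L → ε) = { $, '+' }

Conflict found: Predict set conflict for E: { '+' }
The grammar is NOT LL(1).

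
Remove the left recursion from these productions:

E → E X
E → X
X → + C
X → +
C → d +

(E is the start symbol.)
E is directly left-recursive. The standard transformation for
  A → A α₁ | ... | A α_m | β₁ | ... | β_n
is
  A  → β₁ A' | ... | β_n A'
  A' → α₁ A' | ... | α_m A' | ε

E → X becomes E → X E'
E → E X becomes E' → X E'
Add E' → ε

Productions for other non-terminals are unchanged:
  X → + C
  X → +
  C → d +

Resulting grammar:
E → X E'
E' → X E'
E' → ε
X → + C
X → +
C → d +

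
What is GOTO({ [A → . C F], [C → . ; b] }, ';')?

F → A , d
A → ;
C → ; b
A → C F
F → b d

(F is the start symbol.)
GOTO(I, ';') = CLOSURE({ [A → αX.β] : [A → α.Xβ] ∈ I, X = ';' })

Items with dot before ';', with the dot advanced:
  [C → . ; b] → [C → ; . b]
Closure adds nothing (no advanced item has the dot before a non-terminal).

GOTO = { [C → ; . b] }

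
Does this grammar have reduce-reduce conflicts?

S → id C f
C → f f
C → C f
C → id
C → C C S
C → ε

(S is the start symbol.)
Yes — I8: [C → C f .] vs [S → id C f .]; I11: [C → .] vs [C → id .]

Augment with S' → S and build the canonical LR(0) collection (I0 = CLOSURE({[S' → . S]}), then GOTO on every symbol after a dot until no new states appear). It has 12 states:
  I0: { [S → . id C f], [S' → . S] }  — shift
  I1: { [S' → S .] }  — accept
  I2: { [C → . C C S], [C → . C f], [C → . f f], [C → . id], [C → .], [S → id . C f] }  — shift, reduce
  I3: { [C → . C C S], [C → . C f], [C → . f f], [C → . id], [C → .], [C → C . C S], [C → C . f], [S → id C . f] }  — shift, reduce
  I4: { [C → f . f] }  — shift
  I5: { [C → id .] }  — reduce
  I6: { [C → f f .] }  — reduce
  I7: { [C → . C C S], [C → . C f], [C → . f f], [C → . id], [C → .], [C → C . C S], [C → C . f], [C → C C . S], [S → . id C f] }  — shift, reduce
  I8: { [C → C f .], [C → f . f], [S → id C f .] }  — shift, 2 reduces
  I9: { [C → C C S .] }  — reduce
  I10: { [C → C f .], [C → f . f] }  — shift, reduce
  I11: { [C → . C C S], [C → . C f], [C → . f f], [C → . id], [C → .], [C → id .], [S → id . C f] }  — shift, 2 reduces

I8 contains complete items [C → C f .], [S → id C f .] — reduce-reduce conflict.
I11 contains complete items [C → .], [C → id .] — reduce-reduce conflict.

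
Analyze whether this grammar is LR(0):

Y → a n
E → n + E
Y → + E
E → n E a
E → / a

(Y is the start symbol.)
Augment with Y' → Y and build the canonical LR(0) collection (I0 = CLOSURE({[Y' → . Y]}), then GOTO on every symbol after a dot until no new states appear). It has 13 states:
  I0: { [Y → . + E], [Y → . a n], [Y' → . Y] }  — shift
  I1: { [E → . / a], [E → . n + E], [E → . n E a], [Y → + . E] }  — shift
  I2: { [Y' → Y .] }  — accept
  I3: { [Y → a . n] }  — shift
  I4: { [Y → a n .] }  — reduce
  I5: { [E → / . a] }  — shift
  I6: { [Y → + E .] }  — reduce
  I7: { [E → . / a], [E → . n + E], [E → . n E a], [E → n . + E], [E → n . E a] }  — shift
  I8: { [E → . / a], [E → . n + E], [E → . n E a], [E → n + . E] }  — shift
  I9: { [E → n E . a] }  — shift
  I10: { [E → n E a .] }  — reduce
  I11: { [E → n + E .] }  — reduce
  I12: { [E → / a .] }  — reduce

Every state is either a pure shift/goto state or contains exactly one complete item and nothing to shift — no conflicts. The grammar is LR(0).

Answer: Yes, the grammar is LR(0)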